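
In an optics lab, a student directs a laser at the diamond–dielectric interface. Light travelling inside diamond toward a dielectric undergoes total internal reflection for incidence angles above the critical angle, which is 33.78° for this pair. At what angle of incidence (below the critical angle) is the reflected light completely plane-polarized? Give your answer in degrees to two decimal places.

At the critical angle sin θ_c = n₂/n₁, giving n₂/n₁ = sin 33.78° = 0.5560.
Then tan θ_B = n₂/n₁ = 0.5560, so θ_B = arctan 0.5560 = 29.07°.

θ_B ≈ 29.07°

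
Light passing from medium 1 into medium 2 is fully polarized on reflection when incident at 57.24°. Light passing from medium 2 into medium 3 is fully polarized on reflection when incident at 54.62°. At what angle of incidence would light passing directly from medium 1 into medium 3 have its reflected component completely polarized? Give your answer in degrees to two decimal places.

θ_B ≈ 65.44°

Each Brewster angle gives a ratio: n₂/n₁ = tan 57.24° = 1.5541, n₃/n₂ = tan 54.62° = 1.4082.
n₃/n₁ = 2.1884. Then tan θ_B(1→3) = n₃/n₁, so θ_B(1→3) = arctan(2.1884) = 65.44°.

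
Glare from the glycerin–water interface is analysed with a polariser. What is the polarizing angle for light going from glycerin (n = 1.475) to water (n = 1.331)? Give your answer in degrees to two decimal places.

θ_B ≈ 42.06°

The reflected p-component vanishes when tan θ_B = n₂/n₁.
tan θ_B = n₂/n₁ = 1.331/1.475 = 0.9024.
θ_B = arctan(0.9024) = 42.06°.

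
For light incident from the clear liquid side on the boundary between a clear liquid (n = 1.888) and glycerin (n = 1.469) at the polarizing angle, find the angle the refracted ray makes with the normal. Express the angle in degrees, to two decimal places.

tan θ_B = n₂/n₁ = 1.469/1.888 = 0.7781, so θ_B = 37.89°.
The refracted ray is perpendicular to the reflected ray, so θ_t = 90° − θ_B = 52.11°.

θ_t ≈ 52.11°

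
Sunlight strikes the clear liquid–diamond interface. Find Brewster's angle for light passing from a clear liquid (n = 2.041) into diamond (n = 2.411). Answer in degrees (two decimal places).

θ_B ≈ 49.75°

At Brewster's angle the reflected and refracted rays are perpendicular, which with Snell's law gives tan θ_B = n₂/n₁.
Here n₂/n₁ = 2.411/2.041 = 1.1813, and Brewster's law gives tan θ_B = n₂/n₁.
So θ_B = arctan 1.1813 = 49.75°.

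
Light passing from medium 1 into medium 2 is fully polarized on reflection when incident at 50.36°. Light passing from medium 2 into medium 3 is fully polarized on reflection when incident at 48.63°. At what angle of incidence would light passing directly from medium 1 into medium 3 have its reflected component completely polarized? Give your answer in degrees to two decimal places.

n₂/n₁ = tan 50.36° = 1.2071 and n₃/n₂ = tan 48.63° = 1.1355.
So n₃/n₁ = (n₂/n₁)(n₃/n₂) = 1.2071 × 1.1355 = 1.3706.
θ_B(1→3) = arctan(1.3706) = 53.89°.

θ_B ≈ 53.89°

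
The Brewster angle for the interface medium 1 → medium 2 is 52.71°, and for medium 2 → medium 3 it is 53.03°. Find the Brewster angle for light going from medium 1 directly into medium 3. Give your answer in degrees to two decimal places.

tan θ_B(1→2) = n₂/n₁ = tan 52.71° = 1.3132.
tan θ_B(2→3) = n₃/n₂ = tan 53.03° = 1.3285.
n₃/n₁ = 1.7445. Then tan θ_B(1→3) = n₃/n₁, so θ_B(1→3) = arctan(1.7445) = 60.18°.

θ_B ≈ 60.18°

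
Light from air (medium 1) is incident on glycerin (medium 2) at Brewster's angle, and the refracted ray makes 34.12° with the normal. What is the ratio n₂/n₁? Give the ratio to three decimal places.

θ_B + θ_t = 90°, so θ_B = 90° − 34.12° = 55.88°.
Then n₂/n₁ = tan θ_B = tan 55.88° = 1.476.

n₂/n₁ ≈ 1.476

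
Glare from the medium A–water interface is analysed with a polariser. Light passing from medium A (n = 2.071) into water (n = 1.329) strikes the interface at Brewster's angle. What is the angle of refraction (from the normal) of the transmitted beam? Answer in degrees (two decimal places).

θ_B = arctan(n₂/n₁) = arctan(1.329/2.071) = 32.69°.
The refracted ray is perpendicular to the reflected ray, so θ_t = 90° − θ_B = 57.31°.

θ_t ≈ 57.31°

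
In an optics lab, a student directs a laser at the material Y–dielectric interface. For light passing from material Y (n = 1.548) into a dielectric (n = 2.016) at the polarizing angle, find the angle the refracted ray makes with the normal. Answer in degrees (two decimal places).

θ_t ≈ 37.52°

θ_B = arctan(n₂/n₁) = arctan(2.016/1.548) = 52.48°.
Since θ_B + θ_t = 90° at Brewster incidence, θ_t = 90° − 52.48° = 37.52°.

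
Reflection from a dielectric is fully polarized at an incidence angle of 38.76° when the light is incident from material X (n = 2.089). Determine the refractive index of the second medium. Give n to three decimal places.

n ≈ 1.677

At Brewster's angle, tan θ_B = n₂/n₁ with n₁ on the incident side (material X) and n₂ on the transmitted side (a dielectric).
n₂ = n₁ tan θ_B = 2.089 × tan 38.76° = 1.677.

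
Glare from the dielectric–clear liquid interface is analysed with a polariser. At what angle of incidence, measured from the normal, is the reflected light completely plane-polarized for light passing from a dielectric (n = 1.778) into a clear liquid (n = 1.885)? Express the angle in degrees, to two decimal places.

θ_B ≈ 46.67°

The reflected p-component vanishes when tan θ_B = n₂/n₁.
tan θ_B = n₂/n₁ = 1.885/1.778 = 1.0602.
θ_B = arctan(1.0602) = 46.67°.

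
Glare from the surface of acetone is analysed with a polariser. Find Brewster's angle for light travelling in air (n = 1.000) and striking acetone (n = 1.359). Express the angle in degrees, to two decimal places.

tan θ_B = n₂/n₁ = 1.359/1.000 = 1.3590.
θ_B = arctan(1.3590) = 53.65°.

θ_B ≈ 53.65°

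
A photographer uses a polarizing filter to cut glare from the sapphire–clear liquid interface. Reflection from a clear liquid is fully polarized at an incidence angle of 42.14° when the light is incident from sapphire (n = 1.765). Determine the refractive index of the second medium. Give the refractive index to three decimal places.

Brewster's law: tan θ_B = n₂/n₁ (light incident in sapphire, refracted into a clear liquid).
n₂ = n₁ tan θ_B = 1.765 × tan 42.14° = 1.597.

n ≈ 1.597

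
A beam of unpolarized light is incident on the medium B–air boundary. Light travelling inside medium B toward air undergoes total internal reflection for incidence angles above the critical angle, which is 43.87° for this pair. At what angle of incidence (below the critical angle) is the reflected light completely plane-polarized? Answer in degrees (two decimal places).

sin θ_c = n₂/n₁, so n₂/n₁ = sin 43.87° = 0.6930.
Brewster: tan θ_B = n₂/n₁ = 0.6930.
θ_B = arctan(0.6930) = 34.72°.

θ_B ≈ 34.72°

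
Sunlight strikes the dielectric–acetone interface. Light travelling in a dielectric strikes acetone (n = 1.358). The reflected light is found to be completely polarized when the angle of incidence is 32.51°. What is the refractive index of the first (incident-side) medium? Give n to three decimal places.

At the Brewster angle, tan θ_B = n₂/n₁ with n₁ on the incident side (a dielectric) and n₂ on the transmitted side (acetone).
n₁ = n₂ / tan θ_B = 1.358 / tan 32.51° = 2.131.

n ≈ 2.131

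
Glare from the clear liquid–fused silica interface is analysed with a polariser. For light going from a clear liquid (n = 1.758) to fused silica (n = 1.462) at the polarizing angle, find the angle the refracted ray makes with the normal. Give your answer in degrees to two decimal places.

θ_B = arctan(n₂/n₁) = arctan(1.462/1.758) = 39.75°.
Since θ_B + θ_t = 90° at Brewster incidence, θ_t = 90° − 39.75° = 50.25°.

θ_t ≈ 50.25°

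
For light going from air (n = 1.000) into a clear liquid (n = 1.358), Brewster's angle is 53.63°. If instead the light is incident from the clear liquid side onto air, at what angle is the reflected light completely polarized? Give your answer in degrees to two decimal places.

Reversing the direction swaps n₁ and n₂, so tan θ_B' = 1/tan θ_B and θ_B' = 90° − θ_B.
Hence θ_B' = 90° − 53.63° = 36.37°.

θ_B' ≈ 36.37°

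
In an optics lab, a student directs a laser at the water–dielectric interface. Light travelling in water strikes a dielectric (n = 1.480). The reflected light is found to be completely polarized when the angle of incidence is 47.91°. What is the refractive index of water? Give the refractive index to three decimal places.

At the polarizing angle, tan θ_B = n₂/n₁ with n₁ on the incident side (water) and n₂ on the transmitted side (a dielectric).
n₁ = n₂ / tan θ_B = 1.480 / tan 47.91° = 1.337.

n ≈ 1.337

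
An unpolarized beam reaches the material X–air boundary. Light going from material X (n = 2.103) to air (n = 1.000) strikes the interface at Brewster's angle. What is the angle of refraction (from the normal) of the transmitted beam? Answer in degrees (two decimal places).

θ_B = arctan(n₂/n₁) = arctan(1.000/2.103) = 25.43°.
At Brewster's angle the reflected and refracted rays are perpendicular, so θ_t = 90° − θ_B = 90° − 25.43° = 64.57°.

θ_t ≈ 64.57°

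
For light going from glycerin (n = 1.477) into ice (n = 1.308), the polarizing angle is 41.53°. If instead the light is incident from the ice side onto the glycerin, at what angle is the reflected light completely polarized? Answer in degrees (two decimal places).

Reversing the direction swaps n₁ and n₂, so tan θ_B' = 1/tan θ_B and θ_B' = 90° − θ_B.
Hence θ_B' = 90° − 41.53° = 48.47°.

θ_B' ≈ 48.47°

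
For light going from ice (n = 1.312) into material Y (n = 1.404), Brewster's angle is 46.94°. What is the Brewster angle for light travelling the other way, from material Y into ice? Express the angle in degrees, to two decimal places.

θ_B' ≈ 43.06°

tan θ_B' = n₁/n₂ = 1/tan θ_B, so θ_B' = 90° − θ_B.
θ_B' = 90° − 46.94° = 43.06°.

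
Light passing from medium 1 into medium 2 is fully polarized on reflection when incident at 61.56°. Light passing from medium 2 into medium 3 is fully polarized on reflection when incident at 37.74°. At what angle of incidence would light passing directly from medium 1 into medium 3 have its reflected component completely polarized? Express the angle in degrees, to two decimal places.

Each Brewster angle gives a ratio: n₂/n₁ = tan 61.56° = 1.8464, n₃/n₂ = tan 37.74° = 0.7740.
So n₃/n₁ = (n₂/n₁)(n₃/n₂) = 1.8464 × 0.7740 = 1.4291.
θ_B(1→3) = arctan(1.4291) = 55.02°.

θ_B ≈ 55.02°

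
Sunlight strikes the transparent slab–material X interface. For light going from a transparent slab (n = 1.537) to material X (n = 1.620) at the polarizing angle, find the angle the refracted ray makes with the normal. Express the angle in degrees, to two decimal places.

θ_t ≈ 43.49°

θ_B = arctan(n₂/n₁) = arctan(1.620/1.537) = 46.51°.
At Brewster's angle the reflected and refracted rays are perpendicular, so θ_t = 90° − θ_B = 90° − 46.51° = 43.49°.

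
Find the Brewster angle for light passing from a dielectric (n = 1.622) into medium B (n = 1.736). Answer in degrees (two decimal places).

The reflected p-component vanishes when tan θ_B = n₂/n₁.
Here n₂/n₁ = 1.736/1.622 = 1.0703, and Brewster's law gives tan θ_B = n₂/n₁.
θ_B = arctan(1.0703) = 46.94°.

θ_B ≈ 46.94°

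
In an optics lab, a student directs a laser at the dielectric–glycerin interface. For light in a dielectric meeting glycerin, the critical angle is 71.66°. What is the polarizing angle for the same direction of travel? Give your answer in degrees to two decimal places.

n₂/n₁ = sin θ_c = sin 71.66° = 0.9492.
tan θ_B equals the same ratio, so θ_B = arctan(0.9492) = 43.51°.

θ_B ≈ 43.51°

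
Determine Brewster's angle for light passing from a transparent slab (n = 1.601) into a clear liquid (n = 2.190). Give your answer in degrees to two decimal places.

θ_B ≈ 53.83°

Brewster's condition: tan θ_B = n₂/n₁ = 2.190/1.601 = 1.3679.
θ_B = arctan(1.3679) = 53.83°.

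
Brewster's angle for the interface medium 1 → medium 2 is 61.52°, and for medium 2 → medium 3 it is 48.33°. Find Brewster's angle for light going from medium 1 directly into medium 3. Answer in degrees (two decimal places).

θ_B ≈ 64.23°

n₂/n₁ = tan 61.52° = 1.8433 and n₃/n₂ = tan 48.33° = 1.1236.
Multiplying, n₃/n₁ = 1.8433 × 1.1236 = 2.0711, and θ_B(1→3) = arctan 2.0711 = 64.23°.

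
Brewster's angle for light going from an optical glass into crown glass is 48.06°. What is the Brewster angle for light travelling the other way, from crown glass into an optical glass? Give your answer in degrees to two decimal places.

The two Brewster angles are complementary: θ_B' = 90° − θ_B = 90° − 48.06° = 41.94°.

θ_B' ≈ 41.94°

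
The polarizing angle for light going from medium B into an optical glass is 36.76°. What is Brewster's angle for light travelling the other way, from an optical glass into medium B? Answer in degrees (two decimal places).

θ_B' ≈ 53.24°

Reversing the direction swaps n₁ and n₂, so tan θ_B' = 1/tan θ_B and θ_B' = 90° − θ_B.
Hence θ_B' = 90° − 36.76° = 53.24°.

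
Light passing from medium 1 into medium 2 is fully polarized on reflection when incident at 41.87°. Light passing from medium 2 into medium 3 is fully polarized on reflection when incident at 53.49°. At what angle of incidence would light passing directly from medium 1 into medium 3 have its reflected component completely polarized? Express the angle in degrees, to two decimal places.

n₂/n₁ = tan 41.87° = 0.8963 and n₃/n₂ = tan 53.49° = 1.3509.
So n₃/n₁ = (n₂/n₁)(n₃/n₂) = 0.8963 × 1.3509 = 1.2108.
θ_B(1→3) = arctan(1.2108) = 50.45°.

θ_B ≈ 50.45°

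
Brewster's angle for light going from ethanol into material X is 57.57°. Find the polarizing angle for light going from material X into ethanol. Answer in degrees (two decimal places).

θ_B' ≈ 32.43°

tan θ_B' = n₁/n₂ = 1/tan θ_B, so θ_B' = 90° − θ_B.
θ_B' = 90° − 57.57° = 32.43°.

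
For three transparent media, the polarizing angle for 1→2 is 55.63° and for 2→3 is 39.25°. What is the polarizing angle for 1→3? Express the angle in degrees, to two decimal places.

n₂/n₁ = tan 55.63° = 1.4621 and n₃/n₂ = tan 39.25° = 0.8170.
Multiplying, n₃/n₁ = 1.4621 × 0.8170 = 1.1946, and θ_B(1→3) = arctan 1.1946 = 50.07°.

θ_B ≈ 50.07°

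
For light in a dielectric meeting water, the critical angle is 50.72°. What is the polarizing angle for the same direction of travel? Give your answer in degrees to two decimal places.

n₂/n₁ = sin θ_c = sin 50.72° = 0.7741.
tan θ_B equals the same ratio, so θ_B = arctan(0.7741) = 37.74°.

θ_B ≈ 37.74°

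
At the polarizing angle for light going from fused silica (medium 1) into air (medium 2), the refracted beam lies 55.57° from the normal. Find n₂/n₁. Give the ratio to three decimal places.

n₂/n₁ ≈ 0.685

θ_B + θ_t = 90°, so θ_B = 90° − 55.57° = 34.43°.
tan θ_B = n₂/n₁, so n₂/n₁ = tan 34.43° = 0.685.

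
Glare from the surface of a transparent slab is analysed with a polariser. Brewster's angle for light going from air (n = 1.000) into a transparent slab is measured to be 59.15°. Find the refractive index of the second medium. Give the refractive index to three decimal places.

n ≈ 1.674

Full polarization of the reflected beam means tan θ_B = n₂/n₁, where n₁ is the incident medium (air).
n₂ = n₁ tan θ_B = 1.000 × tan 59.15° = 1.674.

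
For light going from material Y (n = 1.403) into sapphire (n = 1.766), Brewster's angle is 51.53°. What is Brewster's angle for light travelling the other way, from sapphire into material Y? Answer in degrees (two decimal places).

θ_B' ≈ 38.47°

tan θ_B' = n₁/n₂ = 1/tan θ_B, so θ_B' = 90° − θ_B.
θ_B' = 90° − 51.53° = 38.47°.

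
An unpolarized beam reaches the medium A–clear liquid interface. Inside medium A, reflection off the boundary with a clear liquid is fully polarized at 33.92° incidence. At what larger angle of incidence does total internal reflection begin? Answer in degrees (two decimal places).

n₂/n₁ = tan 33.92° = 0.6725; the critical angle satisfies sin θ_c = n₂/n₁.
θ_c = arcsin(0.6725) = 42.26°.

θ_c ≈ 42.26°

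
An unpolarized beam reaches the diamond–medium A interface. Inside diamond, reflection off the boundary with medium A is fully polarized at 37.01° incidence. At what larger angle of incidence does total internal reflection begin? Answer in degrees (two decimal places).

n₂/n₁ = tan 37.01° = 0.7538; the critical angle satisfies sin θ_c = n₂/n₁.
θ_c = arcsin(0.7538) = 48.92°.

θ_c ≈ 48.92°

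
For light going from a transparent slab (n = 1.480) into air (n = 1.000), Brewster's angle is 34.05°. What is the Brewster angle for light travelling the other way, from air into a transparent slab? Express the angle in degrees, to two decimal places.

θ_B' ≈ 55.95°

The two Brewster angles are complementary: θ_B' = 90° − θ_B = 90° − 34.05° = 55.95°.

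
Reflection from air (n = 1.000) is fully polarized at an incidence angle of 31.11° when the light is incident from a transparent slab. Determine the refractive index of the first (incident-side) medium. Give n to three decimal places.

n ≈ 1.657

Full polarization of the reflected beam means tan θ_B = n₂/n₁, where n₁ is the incident medium (a transparent slab).
n₁ = n₂ / tan θ_B = 1.000 / tan 31.11° = 1.657.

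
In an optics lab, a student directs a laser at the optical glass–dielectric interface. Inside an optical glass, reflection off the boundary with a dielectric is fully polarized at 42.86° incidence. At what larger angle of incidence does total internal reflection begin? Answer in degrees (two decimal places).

θ_c ≈ 68.12°

n₂/n₁ = tan 42.86° = 0.9280; the critical angle satisfies sin θ_c = n₂/n₁.
θ_c = arcsin(0.9280) = 68.12°.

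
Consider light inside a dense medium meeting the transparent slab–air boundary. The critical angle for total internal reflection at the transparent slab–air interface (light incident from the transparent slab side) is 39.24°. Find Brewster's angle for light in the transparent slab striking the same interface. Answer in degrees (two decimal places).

θ_B ≈ 32.32°

n₂/n₁ = sin θ_c = sin 39.24° = 0.6326.
tan θ_B equals the same ratio, so θ_B = arctan(0.6326) = 32.32°.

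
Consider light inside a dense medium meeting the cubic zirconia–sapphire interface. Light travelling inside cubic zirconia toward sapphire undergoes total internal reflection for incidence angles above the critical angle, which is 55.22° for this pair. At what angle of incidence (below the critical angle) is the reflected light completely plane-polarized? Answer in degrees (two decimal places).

θ_B ≈ 39.40°

At the critical angle sin θ_c = n₂/n₁, giving n₂/n₁ = sin 55.22° = 0.8213.
Then tan θ_B = n₂/n₁ = 0.8213, so θ_B = arctan 0.8213 = 39.40°.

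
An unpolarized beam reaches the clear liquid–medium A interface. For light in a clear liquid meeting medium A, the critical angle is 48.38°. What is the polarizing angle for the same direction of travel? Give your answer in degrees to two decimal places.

θ_B ≈ 36.78°

n₂/n₁ = sin θ_c = sin 48.38° = 0.7476.
tan θ_B equals the same ratio, so θ_B = arctan(0.7476) = 36.78°.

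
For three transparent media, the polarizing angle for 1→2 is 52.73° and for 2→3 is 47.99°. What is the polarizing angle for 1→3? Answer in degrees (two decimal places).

n₂/n₁ = tan 52.73° = 1.3141 and n₃/n₂ = tan 47.99° = 1.1102.
n₃/n₁ = 1.4590. Then tan θ_B(1→3) = n₃/n₁, so θ_B(1→3) = arctan(1.4590) = 55.57°.

θ_B ≈ 55.57°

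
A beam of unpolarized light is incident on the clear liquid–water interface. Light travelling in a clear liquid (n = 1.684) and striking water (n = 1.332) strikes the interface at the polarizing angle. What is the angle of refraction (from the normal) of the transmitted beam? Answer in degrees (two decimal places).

θ_B = arctan(n₂/n₁) = arctan(1.332/1.684) = 38.34°.
At Brewster's angle the reflected and refracted rays are perpendicular, so θ_t = 90° − θ_B = 90° − 38.34° = 51.66°.

θ_t ≈ 51.66°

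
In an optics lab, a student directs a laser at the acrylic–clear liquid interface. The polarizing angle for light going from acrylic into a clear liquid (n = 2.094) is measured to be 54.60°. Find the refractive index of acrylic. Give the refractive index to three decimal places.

Full polarization of the reflected beam means tan θ_B = n₂/n₁, where n₁ is the incident medium (acrylic).
n₁ = n₂ / tan θ_B = 2.094 / tan 54.60° = 1.488.

n ≈ 1.488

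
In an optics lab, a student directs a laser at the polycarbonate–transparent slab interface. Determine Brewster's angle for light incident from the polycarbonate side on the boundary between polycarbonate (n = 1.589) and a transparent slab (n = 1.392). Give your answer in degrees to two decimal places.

Here n₂/n₁ = 1.392/1.589 = 0.8760, and Brewster's law gives tan θ_B = n₂/n₁. Taking the arctangent, θ_B = 41.22°.

θ_B ≈ 41.22°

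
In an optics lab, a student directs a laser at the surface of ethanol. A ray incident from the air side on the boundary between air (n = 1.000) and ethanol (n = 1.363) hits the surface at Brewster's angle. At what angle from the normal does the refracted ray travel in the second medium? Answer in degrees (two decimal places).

θ_t ≈ 36.27°

tan θ_B = n₂/n₁ = 1.363/1.000 = 1.3630, so θ_B = 53.73°.
Since θ_B + θ_t = 90° at Brewster incidence, θ_t = 90° − 53.73° = 36.27°.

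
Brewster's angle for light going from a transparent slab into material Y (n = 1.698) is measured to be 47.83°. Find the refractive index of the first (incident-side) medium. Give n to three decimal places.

n ≈ 1.538

At Brewster's angle, tan θ_B = n₂/n₁ with n₁ on the incident side (a transparent slab) and n₂ on the transmitted side (material Y).
n₁ = n₂ / tan θ_B = 1.698 / tan 47.83° = 1.538.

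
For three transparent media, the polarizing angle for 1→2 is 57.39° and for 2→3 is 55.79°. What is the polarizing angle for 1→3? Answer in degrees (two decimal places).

tan θ_B(1→2) = n₂/n₁ = tan 57.39° = 1.5631.
tan θ_B(2→3) = n₃/n₂ = tan 55.79° = 1.4709.
So n₃/n₁ = (n₂/n₁)(n₃/n₂) = 1.5631 × 1.4709 = 2.2991.
θ_B(1→3) = arctan(2.2991) = 66.49°.

θ_B ≈ 66.49°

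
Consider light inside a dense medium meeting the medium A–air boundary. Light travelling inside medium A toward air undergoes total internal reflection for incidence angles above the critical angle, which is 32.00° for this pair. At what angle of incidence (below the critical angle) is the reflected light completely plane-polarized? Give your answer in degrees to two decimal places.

n₂/n₁ = sin θ_c = sin 32.00° = 0.5299.
tan θ_B equals the same ratio, so θ_B = arctan(0.5299) = 27.92°.

θ_B ≈ 27.92°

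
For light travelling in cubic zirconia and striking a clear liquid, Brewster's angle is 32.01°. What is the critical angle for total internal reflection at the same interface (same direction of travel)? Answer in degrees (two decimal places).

n₂/n₁ = tan 32.01° = 0.6251; the critical angle satisfies sin θ_c = n₂/n₁.
θ_c = arcsin(0.6251) = 38.69°.

θ_c ≈ 38.69°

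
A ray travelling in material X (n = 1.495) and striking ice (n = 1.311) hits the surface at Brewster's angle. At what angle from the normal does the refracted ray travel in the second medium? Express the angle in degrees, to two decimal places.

First find Brewster's angle: tan θ_B = 1.311/1.495 = 0.8769, giving θ_B = 41.25°.
Since θ_B + θ_t = 90° at Brewster incidence, θ_t = 90° − 41.25° = 48.75°.

θ_t ≈ 48.75°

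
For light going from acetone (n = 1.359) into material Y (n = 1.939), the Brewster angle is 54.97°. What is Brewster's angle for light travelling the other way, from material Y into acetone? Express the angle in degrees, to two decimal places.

θ_B' ≈ 35.03°

Reversing the direction swaps n₁ and n₂, so tan θ_B' = 1/tan θ_B and θ_B' = 90° − θ_B.
Hence θ_B' = 90° − 54.97° = 35.03°.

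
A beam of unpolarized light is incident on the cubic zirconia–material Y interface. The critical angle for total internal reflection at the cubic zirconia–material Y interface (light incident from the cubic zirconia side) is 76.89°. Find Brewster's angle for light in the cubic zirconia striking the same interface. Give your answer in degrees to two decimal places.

sin θ_c = n₂/n₁, so n₂/n₁ = sin 76.89° = 0.9739.
Brewster: tan θ_B = n₂/n₁ = 0.9739.
θ_B = arctan(0.9739) = 44.24°.

θ_B ≈ 44.24°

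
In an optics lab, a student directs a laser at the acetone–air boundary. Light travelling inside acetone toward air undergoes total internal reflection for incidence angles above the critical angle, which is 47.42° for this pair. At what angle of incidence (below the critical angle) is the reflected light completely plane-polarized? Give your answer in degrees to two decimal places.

n₂/n₁ = sin θ_c = sin 47.42° = 0.7363.
tan θ_B equals the same ratio, so θ_B = arctan(0.7363) = 36.37°.

θ_B ≈ 36.37°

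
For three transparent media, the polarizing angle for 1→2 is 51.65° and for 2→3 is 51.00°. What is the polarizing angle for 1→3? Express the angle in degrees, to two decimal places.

θ_B ≈ 57.35°

tan θ_B(1→2) = n₂/n₁ = tan 51.65° = 1.2640.
tan θ_B(2→3) = n₃/n₂ = tan 51.00° = 1.2349.
n₃/n₁ = 1.5608. Then tan θ_B(1→3) = n₃/n₁, so θ_B(1→3) = arctan(1.5608) = 57.35°.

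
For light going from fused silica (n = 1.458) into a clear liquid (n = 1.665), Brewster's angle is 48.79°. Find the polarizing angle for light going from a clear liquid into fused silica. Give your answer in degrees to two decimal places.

θ_B' ≈ 41.21°

tan θ_B' = n₁/n₂ = 1/tan θ_B, so θ_B' = 90° − θ_B.
θ_B' = 90° − 48.79° = 41.21°.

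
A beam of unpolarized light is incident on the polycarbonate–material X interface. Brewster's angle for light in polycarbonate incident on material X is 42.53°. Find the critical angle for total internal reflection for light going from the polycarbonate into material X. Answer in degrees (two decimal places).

θ_c ≈ 66.53°

From Brewster, n₂/n₁ = tan θ_B = tan 42.53° = 0.9173.
Then sin θ_c = n₂/n₁ = 0.9173, so θ_c = arcsin 0.9173 = 66.53°.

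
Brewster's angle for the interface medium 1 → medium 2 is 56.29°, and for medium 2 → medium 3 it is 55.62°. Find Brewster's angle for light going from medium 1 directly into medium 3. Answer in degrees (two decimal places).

θ_B ≈ 65.46°

n₂/n₁ = tan 56.29° = 1.4989 and n₃/n₂ = tan 55.62° = 1.4616.
Multiplying, n₃/n₁ = 1.4989 × 1.4616 = 2.1907, and θ_B(1→3) = arctan 2.1907 = 65.46°.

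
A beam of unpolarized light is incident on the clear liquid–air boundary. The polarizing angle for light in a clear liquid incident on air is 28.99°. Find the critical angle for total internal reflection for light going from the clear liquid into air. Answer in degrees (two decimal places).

tan θ_B = n₂/n₁ = tan 28.99° = 0.5541.
Total internal reflection: sin θ_c = n₂/n₁ = 0.5541.
θ_c = arcsin(0.5541) = 33.65°.

θ_c ≈ 33.65°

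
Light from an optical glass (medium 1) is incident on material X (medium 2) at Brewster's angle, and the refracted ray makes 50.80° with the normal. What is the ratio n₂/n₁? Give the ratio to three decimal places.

n₂/n₁ ≈ 0.816

θ_B + θ_t = 90°, so θ_B = 90° − 50.80° = 39.20°.
Then n₂/n₁ = tan θ_B = tan 39.20° = 0.816.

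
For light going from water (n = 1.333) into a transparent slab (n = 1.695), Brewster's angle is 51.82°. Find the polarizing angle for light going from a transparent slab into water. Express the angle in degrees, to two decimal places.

θ_B' ≈ 38.18°

Reversing the direction swaps n₁ and n₂, so tan θ_B' = 1/tan θ_B and θ_B' = 90° − θ_B.
Hence θ_B' = 90° − 51.82° = 38.18°.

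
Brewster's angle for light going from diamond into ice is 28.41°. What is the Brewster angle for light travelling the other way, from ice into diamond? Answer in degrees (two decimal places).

θ_B' ≈ 61.59°

The two Brewster angles are complementary: θ_B' = 90° − θ_B = 90° − 28.41° = 61.59°.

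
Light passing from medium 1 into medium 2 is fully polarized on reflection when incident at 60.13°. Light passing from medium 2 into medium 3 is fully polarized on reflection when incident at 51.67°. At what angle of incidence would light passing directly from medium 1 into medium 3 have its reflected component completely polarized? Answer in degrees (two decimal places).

θ_B ≈ 65.58°

Each Brewster angle gives a ratio: n₂/n₁ = tan 60.13° = 1.7412, n₃/n₂ = tan 51.67° = 1.2649.
Multiplying, n₃/n₁ = 1.7412 × 1.2649 = 2.2023, and θ_B(1→3) = arctan 2.2023 = 65.58°.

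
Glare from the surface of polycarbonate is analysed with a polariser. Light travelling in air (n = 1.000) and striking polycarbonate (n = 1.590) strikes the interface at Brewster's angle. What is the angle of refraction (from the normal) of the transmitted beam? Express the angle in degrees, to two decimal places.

θ_t ≈ 32.17°

tan θ_B = n₂/n₁ = 1.590/1.000 = 1.5900, so θ_B = 57.83°.
At Brewster's angle the reflected and refracted rays are perpendicular, so θ_t = 90° − θ_B = 90° − 57.83° = 32.17°.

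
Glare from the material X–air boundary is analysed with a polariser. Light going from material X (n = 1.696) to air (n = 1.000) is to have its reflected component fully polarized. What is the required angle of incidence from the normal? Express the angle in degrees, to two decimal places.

θ_B ≈ 30.52°

Here n₂/n₁ = 1.000/1.696 = 0.5896, and Brewster's law gives tan θ_B = n₂/n₁. Taking the arctangent, θ_B = 30.52°.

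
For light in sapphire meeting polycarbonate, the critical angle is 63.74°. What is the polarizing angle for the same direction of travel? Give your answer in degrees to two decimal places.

θ_B ≈ 41.89°

sin θ_c = n₂/n₁, so n₂/n₁ = sin 63.74° = 0.8968.
Brewster: tan θ_B = n₂/n₁ = 0.8968.
θ_B = arctan(0.8968) = 41.89°.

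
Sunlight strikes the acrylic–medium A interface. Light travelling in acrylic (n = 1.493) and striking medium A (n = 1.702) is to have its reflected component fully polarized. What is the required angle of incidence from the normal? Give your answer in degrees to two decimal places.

Brewster's condition: tan θ_B = n₂/n₁ = 1.702/1.493 = 1.1400. Taking the arctangent, θ_B = 48.74°.

θ_B ≈ 48.74°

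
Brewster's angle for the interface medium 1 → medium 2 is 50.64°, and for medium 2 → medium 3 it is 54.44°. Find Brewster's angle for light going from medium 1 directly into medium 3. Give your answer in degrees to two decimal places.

n₂/n₁ = tan 50.64° = 1.2192 and n₃/n₂ = tan 54.44° = 1.3988.
So n₃/n₁ = (n₂/n₁)(n₃/n₂) = 1.2192 × 1.3988 = 1.7054.
θ_B(1→3) = arctan(1.7054) = 59.61°.

θ_B ≈ 59.61°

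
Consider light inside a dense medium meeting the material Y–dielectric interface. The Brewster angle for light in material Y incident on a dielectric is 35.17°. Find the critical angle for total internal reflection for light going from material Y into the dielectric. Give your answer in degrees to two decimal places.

θ_c ≈ 44.80°

From Brewster, n₂/n₁ = tan θ_B = tan 35.17° = 0.7046.
Then sin θ_c = n₂/n₁ = 0.7046, so θ_c = arcsin 0.7046 = 44.80°.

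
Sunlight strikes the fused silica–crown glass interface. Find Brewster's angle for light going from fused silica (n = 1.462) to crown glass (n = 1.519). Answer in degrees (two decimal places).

θ_B ≈ 46.10°

tan θ_B = n₂/n₁ = 1.519/1.462 = 1.0390.
So θ_B = arctan 1.0390 = 46.10°.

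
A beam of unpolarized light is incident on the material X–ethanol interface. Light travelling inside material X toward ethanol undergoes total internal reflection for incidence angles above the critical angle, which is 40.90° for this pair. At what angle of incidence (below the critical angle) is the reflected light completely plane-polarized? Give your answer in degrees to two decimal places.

sin θ_c = n₂/n₁, so n₂/n₁ = sin 40.90° = 0.6547.
Brewster: tan θ_B = n₂/n₁ = 0.6547.
θ_B = arctan(0.6547) = 33.21°.

θ_B ≈ 33.21°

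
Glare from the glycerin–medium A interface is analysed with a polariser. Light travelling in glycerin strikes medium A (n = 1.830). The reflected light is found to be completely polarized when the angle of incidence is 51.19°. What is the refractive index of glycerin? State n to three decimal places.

n ≈ 1.472

At Brewster's angle, tan θ_B = n₂/n₁ with n₁ on the incident side (glycerin) and n₂ on the transmitted side (medium A).
n₁ = n₂ / tan θ_B = 1.830 / tan 51.19° = 1.472.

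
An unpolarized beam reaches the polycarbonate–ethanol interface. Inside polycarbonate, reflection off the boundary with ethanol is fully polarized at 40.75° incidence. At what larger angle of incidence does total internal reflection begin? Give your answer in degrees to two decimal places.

n₂/n₁ = tan 40.75° = 0.8617; the critical angle satisfies sin θ_c = n₂/n₁.
θ_c = arcsin(0.8617) = 59.50°.

θ_c ≈ 59.50°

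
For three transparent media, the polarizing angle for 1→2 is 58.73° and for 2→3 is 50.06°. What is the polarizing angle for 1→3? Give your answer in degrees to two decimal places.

n₂/n₁ = tan 58.73° = 1.6467 and n₃/n₂ = tan 50.06° = 1.1943.
n₃/n₁ = 1.9666. Then tan θ_B(1→3) = n₃/n₁, so θ_B(1→3) = arctan(1.9666) = 63.05°.

θ_B ≈ 63.05°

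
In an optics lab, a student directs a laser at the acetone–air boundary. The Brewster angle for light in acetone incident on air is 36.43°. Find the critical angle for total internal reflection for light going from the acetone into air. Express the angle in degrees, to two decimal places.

n₂/n₁ = tan 36.43° = 0.7381; the critical angle satisfies sin θ_c = n₂/n₁.
θ_c = arcsin(0.7381) = 47.57°.

θ_c ≈ 47.57°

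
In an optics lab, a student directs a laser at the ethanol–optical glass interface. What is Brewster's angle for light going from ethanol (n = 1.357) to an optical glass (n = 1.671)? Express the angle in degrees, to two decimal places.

The reflected p-component vanishes when tan θ_B = n₂/n₁.
tan θ_B = n₂/n₁ = 1.671/1.357 = 1.2314.
θ_B = arctan(1.2314) = 50.92°.

θ_B ≈ 50.92°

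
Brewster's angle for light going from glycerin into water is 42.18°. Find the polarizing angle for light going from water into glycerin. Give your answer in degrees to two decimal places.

tan θ_B' = n₁/n₂ = 1/tan θ_B, so θ_B' = 90° − θ_B.
θ_B' = 90° − 42.18° = 47.82°.

θ_B' ≈ 47.82°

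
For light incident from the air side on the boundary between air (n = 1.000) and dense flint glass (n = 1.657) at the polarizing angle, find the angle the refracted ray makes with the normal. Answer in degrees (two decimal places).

tan θ_B = n₂/n₁ = 1.657/1.000 = 1.6570, so θ_B = 58.89°.
The refracted ray is perpendicular to the reflected ray, so θ_t = 90° − θ_B = 31.11°.

θ_t ≈ 31.11°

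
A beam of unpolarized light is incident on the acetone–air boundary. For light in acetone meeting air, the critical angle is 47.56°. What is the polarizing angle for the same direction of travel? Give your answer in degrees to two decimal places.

sin θ_c = n₂/n₁, so n₂/n₁ = sin 47.56° = 0.7380.
Brewster: tan θ_B = n₂/n₁ = 0.7380.
θ_B = arctan(0.7380) = 36.43°.

θ_B ≈ 36.43°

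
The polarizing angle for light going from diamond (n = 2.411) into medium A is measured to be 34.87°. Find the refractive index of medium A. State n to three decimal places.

n ≈ 1.680

At the polarizing angle, tan θ_B = n₂/n₁ with n₁ on the incident side (diamond) and n₂ on the transmitted side (medium A).
n₂ = n₁ tan θ_B = 2.411 × tan 34.87° = 1.680.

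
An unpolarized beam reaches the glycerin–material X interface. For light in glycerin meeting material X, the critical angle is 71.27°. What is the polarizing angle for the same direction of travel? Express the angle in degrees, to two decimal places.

At the critical angle sin θ_c = n₂/n₁, giving n₂/n₁ = sin 71.27° = 0.9470.
Then tan θ_B = n₂/n₁ = 0.9470, so θ_B = arctan 0.9470 = 43.44°.

θ_B ≈ 43.44°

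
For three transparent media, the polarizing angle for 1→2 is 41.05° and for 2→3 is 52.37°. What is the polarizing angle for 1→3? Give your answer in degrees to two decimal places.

Each Brewster angle gives a ratio: n₂/n₁ = tan 41.05° = 0.8708, n₃/n₂ = tan 52.37° = 1.2971.
So n₃/n₁ = (n₂/n₁)(n₃/n₂) = 0.8708 × 1.2971 = 1.1296.
θ_B(1→3) = arctan(1.1296) = 48.48°.

θ_B ≈ 48.48°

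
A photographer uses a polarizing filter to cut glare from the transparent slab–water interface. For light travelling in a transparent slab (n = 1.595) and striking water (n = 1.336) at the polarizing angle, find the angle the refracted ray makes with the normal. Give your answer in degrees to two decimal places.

θ_t ≈ 50.05°

First find Brewster's angle: tan θ_B = 1.336/1.595 = 0.8376, giving θ_B = 39.95°.
The refracted ray is perpendicular to the reflected ray, so θ_t = 90° − θ_B = 50.05°.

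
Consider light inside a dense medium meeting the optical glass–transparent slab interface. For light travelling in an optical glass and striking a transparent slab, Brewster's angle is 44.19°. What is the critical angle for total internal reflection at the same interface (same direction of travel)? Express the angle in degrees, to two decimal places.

θ_c ≈ 76.44°

tan θ_B = n₂/n₁ = tan 44.19° = 0.9721.
Total internal reflection: sin θ_c = n₂/n₁ = 0.9721.
θ_c = arcsin(0.9721) = 76.44°.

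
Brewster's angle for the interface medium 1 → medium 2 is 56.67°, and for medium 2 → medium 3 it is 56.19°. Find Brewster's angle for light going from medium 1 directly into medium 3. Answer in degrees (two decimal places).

n₂/n₁ = tan 56.67° = 1.5206 and n₃/n₂ = tan 56.19° = 1.4932.
Multiplying, n₃/n₁ = 1.5206 × 1.4932 = 2.2706, and θ_B(1→3) = arctan 2.2706 = 66.23°.

θ_B ≈ 66.23°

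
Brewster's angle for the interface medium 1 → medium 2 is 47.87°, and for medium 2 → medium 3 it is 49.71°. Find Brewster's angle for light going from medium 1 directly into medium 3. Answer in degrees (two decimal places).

tan θ_B(1→2) = n₂/n₁ = tan 47.87° = 1.1056.
tan θ_B(2→3) = n₃/n₂ = tan 49.71° = 1.1796.
n₃/n₁ = 1.3041. Then tan θ_B(1→3) = n₃/n₁, so θ_B(1→3) = arctan(1.3041) = 52.52°.

θ_B ≈ 52.52°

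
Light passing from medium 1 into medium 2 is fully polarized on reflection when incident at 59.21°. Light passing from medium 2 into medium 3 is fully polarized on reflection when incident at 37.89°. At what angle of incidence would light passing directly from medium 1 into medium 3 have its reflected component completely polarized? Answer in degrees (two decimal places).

n₂/n₁ = tan 59.21° = 1.6782 and n₃/n₂ = tan 37.89° = 0.7782.
Multiplying, n₃/n₁ = 1.6782 × 0.7782 = 1.3060, and θ_B(1→3) = arctan 1.3060 = 52.56°.

θ_B ≈ 52.56°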